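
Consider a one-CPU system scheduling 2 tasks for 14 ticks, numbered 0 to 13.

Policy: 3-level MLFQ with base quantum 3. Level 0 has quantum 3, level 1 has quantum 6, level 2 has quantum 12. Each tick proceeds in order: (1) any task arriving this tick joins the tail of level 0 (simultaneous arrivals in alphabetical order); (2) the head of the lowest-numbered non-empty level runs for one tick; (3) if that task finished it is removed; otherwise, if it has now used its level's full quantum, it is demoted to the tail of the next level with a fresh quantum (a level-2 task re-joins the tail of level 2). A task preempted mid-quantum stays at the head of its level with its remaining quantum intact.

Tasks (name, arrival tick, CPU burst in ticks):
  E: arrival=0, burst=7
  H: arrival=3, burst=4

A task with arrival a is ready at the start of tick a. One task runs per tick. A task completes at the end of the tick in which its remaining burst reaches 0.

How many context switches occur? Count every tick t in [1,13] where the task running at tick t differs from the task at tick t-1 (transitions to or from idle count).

context switches = 4

t=0: L0/L1/L2 = E/-/- → run E
t=1: L0/L1/L2 = E/-/- → run E
t=2: L0/L1/L2 = E/-/- → run E
t=3: L0/L1/L2 = H/E/- → run H
t=4: L0/L1/L2 = H/E/- → run H
t=5: L0/L1/L2 = H/E/- → run H
t=6: L0/L1/L2 = -/EH/- → run E
t=7: L0/L1/L2 = -/EH/- → run E
t=8: L0/L1/L2 = -/EH/- → run E
t=9: L0/L1/L2 = -/EH/- → run E
t=10: L0/L1/L2 = -/H/- → run H
t=11: (idle)
t=12: (idle)
t=13: (idle)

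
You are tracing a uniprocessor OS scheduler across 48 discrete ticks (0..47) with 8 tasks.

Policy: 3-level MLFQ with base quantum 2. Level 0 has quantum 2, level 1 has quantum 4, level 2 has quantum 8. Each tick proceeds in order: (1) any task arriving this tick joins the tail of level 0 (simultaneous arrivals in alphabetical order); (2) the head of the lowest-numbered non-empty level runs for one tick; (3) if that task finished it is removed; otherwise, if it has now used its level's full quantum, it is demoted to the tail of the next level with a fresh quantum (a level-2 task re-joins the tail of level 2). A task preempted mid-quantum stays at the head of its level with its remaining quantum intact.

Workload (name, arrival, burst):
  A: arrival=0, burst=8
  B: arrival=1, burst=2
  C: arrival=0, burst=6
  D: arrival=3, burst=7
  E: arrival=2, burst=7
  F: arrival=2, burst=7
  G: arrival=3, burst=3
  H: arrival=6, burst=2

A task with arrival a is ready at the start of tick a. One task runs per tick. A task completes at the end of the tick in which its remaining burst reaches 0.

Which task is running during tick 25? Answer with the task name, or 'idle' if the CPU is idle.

t=0: L0/L1/L2 = AC/-/- → run A
t=1: L0/L1/L2 = ACB/-/- → run A
t=2: L0/L1/L2 = CBEF/A/- → run C
t=3: L0/L1/L2 = CBEFDG/A/- → run C
t=4: L0/L1/L2 = BEFDG/AC/- → run B
t=5: L0/L1/L2 = BEFDG/AC/- → run B
t=6: L0/L1/L2 = EFDGH/AC/- → run E
t=7: L0/L1/L2 = EFDGH/AC/- → run E
t=8: L0/L1/L2 = FDGH/ACE/- → run F
t=9: L0/L1/L2 = FDGH/ACE/- → run F
t=10: L0/L1/L2 = DGH/ACEF/- → run D
t=11: L0/L1/L2 = DGH/ACEF/- → run D
t=12: L0/L1/L2 = GH/ACEFD/- → run G
t=13: L0/L1/L2 = GH/ACEFD/- → run G
t=14: L0/L1/L2 = H/ACEFDG/- → run H
t=15: L0/L1/L2 = H/ACEFDG/- → run H
t=16: L0/L1/L2 = -/ACEFDG/- → run A
t=17: L0/L1/L2 = -/ACEFDG/- → run A
t=18: L0/L1/L2 = -/ACEFDG/- → run A
t=19: L0/L1/L2 = -/ACEFDG/- → run A
t=20: L0/L1/L2 = -/CEFDG/A → run C
t=21: L0/L1/L2 = -/CEFDG/A → run C
t=22: L0/L1/L2 = -/CEFDG/A → run C
t=23: L0/L1/L2 = -/CEFDG/A → run C
t=24: L0/L1/L2 = -/EFDG/A → run E
t=25: L0/L1/L2 = -/EFDG/A → run E
t=26: L0/L1/L2 = -/EFDG/A → run E
t=27: L0/L1/L2 = -/EFDG/A → run E
t=28: L0/L1/L2 = -/FDG/AE → run F
t=29: L0/L1/L2 = -/FDG/AE → run F
t=30: L0/L1/L2 = -/FDG/AE → run F
t=31: L0/L1/L2 = -/FDG/AE → run F
t=32: L0/L1/L2 = -/DG/AEF → run D
t=33: L0/L1/L2 = -/DG/AEF → run D
t=34: L0/L1/L2 = -/DG/AEF → run D
t=35: L0/L1/L2 = -/DG/AEF → run D
t=36: L0/L1/L2 = -/G/AEFD → run G
t=37: L0/L1/L2 = -/-/AEFD → run A
t=38: L0/L1/L2 = -/-/AEFD → run A
t=39: L0/L1/L2 = -/-/EFD → run E
t=40: L0/L1/L2 = -/-/FD → run F
t=41: L0/L1/L2 = -/-/D → run D
t=42: (idle)
t=43: (idle)
t=44: (idle)
t=45: (idle)
t=46: (idle)
t=47: (idle)

running at tick 25 = E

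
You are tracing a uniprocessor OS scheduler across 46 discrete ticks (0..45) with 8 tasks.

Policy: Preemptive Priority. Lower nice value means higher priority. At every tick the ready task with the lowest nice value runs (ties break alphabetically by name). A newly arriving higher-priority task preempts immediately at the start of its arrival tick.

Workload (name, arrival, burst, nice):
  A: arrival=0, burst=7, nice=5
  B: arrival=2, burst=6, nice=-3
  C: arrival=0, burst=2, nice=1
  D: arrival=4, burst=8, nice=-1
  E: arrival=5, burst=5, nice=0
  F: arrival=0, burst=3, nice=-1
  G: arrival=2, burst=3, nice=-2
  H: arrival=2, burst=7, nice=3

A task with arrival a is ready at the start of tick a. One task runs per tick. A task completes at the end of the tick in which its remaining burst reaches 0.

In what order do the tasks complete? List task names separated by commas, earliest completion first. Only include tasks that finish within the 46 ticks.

t=0: ready={A,C,F} → run F
t=1: ready={A,C,F} → run F
t=2: ready={A,B,C,F,G,H} → run B
t=3: ready={A,B,C,F,G,H} → run B
t=4: ready={A,B,C,D,F,G,H} → run B
t=5: ready={A,B,C,D,E,F,G,H} → run B
t=6: ready={A,B,C,D,E,F,G,H} → run B
t=7: ready={A,B,C,D,E,F,G,H} → run B
t=8: ready={A,C,D,E,F,G,H} → run G
t=9: ready={A,C,D,E,F,G,H} → run G
t=10: ready={A,C,D,E,F,G,H} → run G
t=11: ready={A,C,D,E,F,H} → run D
t=12: ready={A,C,D,E,F,H} → run D
t=13: ready={A,C,D,E,F,H} → run D
t=14: ready={A,C,D,E,F,H} → run D
t=15: ready={A,C,D,E,F,H} → run D
t=16: ready={A,C,D,E,F,H} → run D
t=17: ready={A,C,D,E,F,H} → run D
t=18: ready={A,C,D,E,F,H} → run D
t=19: ready={A,C,E,F,H} → run F
t=20: ready={A,C,E,H} → run E
t=21: ready={A,C,E,H} → run E
t=22: ready={A,C,E,H} → run E
t=23: ready={A,C,E,H} → run E
t=24: ready={A,C,E,H} → run E
t=25: ready={A,C,H} → run C
t=26: ready={A,C,H} → run C
t=27: ready={A,H} → run H
t=28: ready={A,H} → run H
t=29: ready={A,H} → run H
t=30: ready={A,H} → run H
t=31: ready={A,H} → run H
t=32: ready={A,H} → run H
t=33: ready={A,H} → run H
t=34: ready={A} → run A
t=35: ready={A} → run A
t=36: ready={A} → run A
t=37: ready={A} → run A
t=38: ready={A} → run A
t=39: ready={A} → run A
t=40: ready={A} → run A
t=41: (idle)
t=42: (idle)
t=43: (idle)
t=44: (idle)
t=45: (idle)

completion order = B, G, D, F, E, C, H, A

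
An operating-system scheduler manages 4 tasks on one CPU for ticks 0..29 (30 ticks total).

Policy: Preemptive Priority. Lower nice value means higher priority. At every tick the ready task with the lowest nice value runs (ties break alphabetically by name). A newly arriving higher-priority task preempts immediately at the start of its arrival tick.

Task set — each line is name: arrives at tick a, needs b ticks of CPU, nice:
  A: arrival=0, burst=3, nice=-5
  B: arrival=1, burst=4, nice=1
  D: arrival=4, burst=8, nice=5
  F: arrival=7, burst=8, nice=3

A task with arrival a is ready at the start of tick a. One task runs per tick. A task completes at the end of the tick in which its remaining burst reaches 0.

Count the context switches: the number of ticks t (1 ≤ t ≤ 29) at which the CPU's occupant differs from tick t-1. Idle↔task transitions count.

context switches = 4

t=0: ready={A} → run A
t=1: ready={A,B} → run A
t=2: ready={A,B} → run A
t=3: ready={B} → run B
t=4: ready={B,D} → run B
t=5: ready={B,D} → run B
t=6: ready={B,D} → run B
t=7: ready={D,F} → run F
t=8: ready={D,F} → run F
t=9: ready={D,F} → run F
t=10: ready={D,F} → run F
t=11: ready={D,F} → run F
t=12: ready={D,F} → run F
t=13: ready={D,F} → run F
t=14: ready={D,F} → run F
t=15: ready={D} → run D
t=16: ready={D} → run D
t=17: ready={D} → run D
t=18: ready={D} → run D
t=19: ready={D} → run D
t=20: ready={D} → run D
t=21: ready={D} → run D
t=22: ready={D} → run D
t=23: (idle)
t=24: (idle)
t=25: (idle)
t=26: (idle)
t=27: (idle)
t=28: (idle)
t=29: (idle)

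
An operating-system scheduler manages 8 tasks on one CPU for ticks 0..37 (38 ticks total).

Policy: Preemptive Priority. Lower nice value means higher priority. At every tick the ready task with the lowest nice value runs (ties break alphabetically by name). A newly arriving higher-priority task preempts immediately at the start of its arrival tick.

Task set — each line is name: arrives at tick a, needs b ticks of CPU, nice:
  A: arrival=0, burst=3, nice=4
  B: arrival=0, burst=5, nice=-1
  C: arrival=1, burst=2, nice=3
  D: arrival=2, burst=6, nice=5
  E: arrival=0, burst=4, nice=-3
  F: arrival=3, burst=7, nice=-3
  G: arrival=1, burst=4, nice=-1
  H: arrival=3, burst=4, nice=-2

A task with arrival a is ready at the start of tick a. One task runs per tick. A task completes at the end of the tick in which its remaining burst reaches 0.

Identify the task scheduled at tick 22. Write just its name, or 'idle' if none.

running at tick 22 = G

t=0: ready={A,B,E} → run E
t=1: ready={A,B,C,E,G} → run E
t=2: ready={A,B,C,D,E,G} → run E
t=3: ready={A,B,C,D,E,F,G,H} → run E
t=4: ready={A,B,C,D,F,G,H} → run F
t=5: ready={A,B,C,D,F,G,H} → run F
t=6: ready={A,B,C,D,F,G,H} → run F
t=7: ready={A,B,C,D,F,G,H} → run F
t=8: ready={A,B,C,D,F,G,H} → run F
t=9: ready={A,B,C,D,F,G,H} → run F
t=10: ready={A,B,C,D,F,G,H} → run F
t=11: ready={A,B,C,D,G,H} → run H
t=12: ready={A,B,C,D,G,H} → run H
t=13: ready={A,B,C,D,G,H} → run H
t=14: ready={A,B,C,D,G,H} → run H
t=15: ready={A,B,C,D,G} → run B
t=16: ready={A,B,C,D,G} → run B
t=17: ready={A,B,C,D,G} → run B
t=18: ready={A,B,C,D,G} → run B
t=19: ready={A,B,C,D,G} → run B
t=20: ready={A,C,D,G} → run G
t=21: ready={A,C,D,G} → run G
t=22: ready={A,C,D,G} → run G
t=23: ready={A,C,D,G} → run G
t=24: ready={A,C,D} → run C
t=25: ready={A,C,D} → run C
t=26: ready={A,D} → run A
t=27: ready={A,D} → run A
t=28: ready={A,D} → run A
t=29: ready={D} → run D
t=30: ready={D} → run D
t=31: ready={D} → run D
t=32: ready={D} → run D
t=33: ready={D} → run D
t=34: ready={D} → run D
t=35: (idle)
t=36: (idle)
t=37: (idle)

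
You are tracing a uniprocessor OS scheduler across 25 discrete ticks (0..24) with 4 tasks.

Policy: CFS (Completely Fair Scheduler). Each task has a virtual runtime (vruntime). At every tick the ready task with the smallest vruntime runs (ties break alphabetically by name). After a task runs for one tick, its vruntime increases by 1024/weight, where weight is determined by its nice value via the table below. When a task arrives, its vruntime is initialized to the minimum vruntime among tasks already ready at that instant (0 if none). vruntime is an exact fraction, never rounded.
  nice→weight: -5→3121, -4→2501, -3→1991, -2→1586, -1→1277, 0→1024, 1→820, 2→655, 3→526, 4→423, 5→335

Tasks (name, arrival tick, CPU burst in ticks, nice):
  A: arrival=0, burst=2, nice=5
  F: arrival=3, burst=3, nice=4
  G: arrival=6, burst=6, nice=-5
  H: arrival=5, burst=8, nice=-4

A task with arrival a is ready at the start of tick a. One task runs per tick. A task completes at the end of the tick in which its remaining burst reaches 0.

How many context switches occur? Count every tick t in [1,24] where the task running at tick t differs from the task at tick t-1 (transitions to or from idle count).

context switches = 15

t=0: vr[A=0] → run A
t=1: vr[A=1024/335] → run A
t=2: (idle)
t=3: vr[F=0] → run F
t=4: vr[F=1024/423] → run F
t=5: vr[F=2048/423 H=2048/423] → run F
t=6: vr[G=2048/423 H=2048/423] → run G
t=7: vr[G=6824960/1320183 H=2048/423] → run H
t=8: vr[G=6824960/1320183 H=5555200/1057923] → run G
t=9: vr[G=7258112/1320183 H=5555200/1057923] → run H
t=10: vr[G=7258112/1320183 H=5988352/1057923] → run G
t=11: vr[G=7691264/1320183 H=5988352/1057923] → run H
t=12: vr[G=7691264/1320183 H=6421504/1057923] → run G
t=13: vr[G=8124416/1320183 H=6421504/1057923] → run H
t=14: vr[G=8124416/1320183 H=6854656/1057923] → run G
t=15: vr[G=8557568/1320183 H=6854656/1057923] → run H
t=16: vr[G=8557568/1320183 H=7287808/1057923] → run G
t=17: vr[H=7287808/1057923] → run H
t=18: vr[H=7720960/1057923] → run H
t=19: vr[H=8154112/1057923] → run H
t=20: (idle)
t=21: (idle)
t=22: (idle)
t=23: (idle)
t=24: (idle)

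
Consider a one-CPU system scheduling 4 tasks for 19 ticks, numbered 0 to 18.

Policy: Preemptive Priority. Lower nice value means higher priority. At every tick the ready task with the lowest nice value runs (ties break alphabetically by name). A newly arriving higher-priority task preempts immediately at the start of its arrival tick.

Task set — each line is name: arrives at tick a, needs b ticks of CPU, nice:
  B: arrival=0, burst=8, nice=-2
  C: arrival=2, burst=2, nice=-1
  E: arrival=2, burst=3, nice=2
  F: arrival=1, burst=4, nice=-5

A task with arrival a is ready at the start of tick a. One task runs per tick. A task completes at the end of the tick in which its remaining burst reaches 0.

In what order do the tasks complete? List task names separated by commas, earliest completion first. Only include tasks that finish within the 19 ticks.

t=0: ready={B} → run B
t=1: ready={B,F} → run F
t=2: ready={B,C,E,F} → run F
t=3: ready={B,C,E,F} → run F
t=4: ready={B,C,E,F} → run F
t=5: ready={B,C,E} → run B
t=6: ready={B,C,E} → run B
t=7: ready={B,C,E} → run B
t=8: ready={B,C,E} → run B
t=9: ready={B,C,E} → run B
t=10: ready={B,C,E} → run B
t=11: ready={B,C,E} → run B
t=12: ready={C,E} → run C
t=13: ready={C,E} → run C
t=14: ready={E} → run E
t=15: ready={E} → run E
t=16: ready={E} → run E
t=17: (idle)
t=18: (idle)

completion order = F, B, C, E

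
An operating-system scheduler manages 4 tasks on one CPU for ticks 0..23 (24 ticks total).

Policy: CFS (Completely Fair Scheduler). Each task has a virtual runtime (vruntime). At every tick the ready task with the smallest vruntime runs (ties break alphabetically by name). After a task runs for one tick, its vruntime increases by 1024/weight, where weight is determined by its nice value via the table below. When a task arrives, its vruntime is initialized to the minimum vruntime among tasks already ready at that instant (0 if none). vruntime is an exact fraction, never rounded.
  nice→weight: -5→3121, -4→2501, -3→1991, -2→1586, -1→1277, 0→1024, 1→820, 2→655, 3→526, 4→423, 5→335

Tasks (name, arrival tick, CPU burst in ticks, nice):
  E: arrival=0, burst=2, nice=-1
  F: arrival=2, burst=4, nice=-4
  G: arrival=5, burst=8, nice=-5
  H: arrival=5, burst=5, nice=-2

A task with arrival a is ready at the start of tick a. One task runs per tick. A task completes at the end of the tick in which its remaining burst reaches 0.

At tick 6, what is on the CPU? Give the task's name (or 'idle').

t=0: vr[E=0] → run E
t=1: vr[E=1024/1277] → run E
t=2: vr[F=0] → run F
t=3: vr[F=1024/2501] → run F
t=4: vr[F=2048/2501] → run F
t=5: vr[F=3072/2501 G=3072/2501 H=3072/2501] → run F
t=6: vr[G=3072/2501 H=3072/2501] → run G
t=7: vr[G=12148736/7805621 H=3072/2501] → run H
t=8: vr[G=12148736/7805621 H=60928/32513] → run G
t=9: vr[G=14709760/7805621 H=60928/32513] → run H
t=10: vr[G=14709760/7805621 H=81920/32513] → run G
t=11: vr[G=17270784/7805621 H=81920/32513] → run G
t=12: vr[G=19831808/7805621 H=81920/32513] → run H
t=13: vr[G=19831808/7805621 H=102912/32513] → run G
t=14: vr[G=22392832/7805621 H=102912/32513] → run G
t=15: vr[G=24953856/7805621 H=102912/32513] → run H
t=16: vr[G=24953856/7805621 H=123904/32513] → run G
t=17: vr[G=27514880/7805621 H=123904/32513] → run G
t=18: vr[H=123904/32513] → run H
t=19: (idle)
t=20: (idle)
t=21: (idle)
t=22: (idle)
t=23: (idle)

running at tick 6 = G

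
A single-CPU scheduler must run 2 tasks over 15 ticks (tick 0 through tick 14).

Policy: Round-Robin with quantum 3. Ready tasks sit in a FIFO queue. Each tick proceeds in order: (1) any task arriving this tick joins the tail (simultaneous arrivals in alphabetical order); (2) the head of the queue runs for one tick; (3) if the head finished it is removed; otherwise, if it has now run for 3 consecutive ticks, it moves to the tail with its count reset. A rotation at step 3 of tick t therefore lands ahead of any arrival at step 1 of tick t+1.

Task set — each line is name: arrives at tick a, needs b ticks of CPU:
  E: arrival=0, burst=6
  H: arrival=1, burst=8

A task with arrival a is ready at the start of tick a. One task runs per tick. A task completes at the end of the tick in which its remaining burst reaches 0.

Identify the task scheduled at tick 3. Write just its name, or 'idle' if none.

t=0: queue=[E] q_used=0 → run E
t=1: queue=[E,H] q_used=1 → run E
t=2: queue=[E,H] q_used=2 → run E
t=3: queue=[H,E] q_used=0 → run H
t=4: queue=[H,E] q_used=1 → run H
t=5: queue=[H,E] q_used=2 → run H
t=6: queue=[E,H] q_used=0 → run E
t=7: queue=[E,H] q_used=1 → run E
t=8: queue=[E,H] q_used=2 → run E
t=9: queue=[H] q_used=0 → run H
t=10: queue=[H] q_used=1 → run H
t=11: queue=[H] q_used=2 → run H
t=12: queue=[H] q_used=0 → run H
t=13: queue=[H] q_used=1 → run H
t=14: (idle)

running at tick 3 = H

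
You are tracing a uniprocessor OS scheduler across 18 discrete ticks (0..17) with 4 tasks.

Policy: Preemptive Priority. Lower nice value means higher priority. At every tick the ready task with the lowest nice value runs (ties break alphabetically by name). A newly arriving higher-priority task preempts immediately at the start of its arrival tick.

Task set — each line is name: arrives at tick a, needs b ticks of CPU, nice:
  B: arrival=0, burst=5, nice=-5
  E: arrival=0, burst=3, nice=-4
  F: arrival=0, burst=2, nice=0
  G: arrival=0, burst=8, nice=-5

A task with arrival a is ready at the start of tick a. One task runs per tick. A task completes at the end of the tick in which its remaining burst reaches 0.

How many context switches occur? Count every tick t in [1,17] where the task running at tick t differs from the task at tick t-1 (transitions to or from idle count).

t=0: ready={B,E,F,G} → run B
t=1: ready={B,E,F,G} → run B
t=2: ready={B,E,F,G} → run B
t=3: ready={B,E,F,G} → run B
t=4: ready={B,E,F,G} → run B
t=5: ready={E,F,G} → run G
t=6: ready={E,F,G} → run G
t=7: ready={E,F,G} → run G
t=8: ready={E,F,G} → run G
t=9: ready={E,F,G} → run G
t=10: ready={E,F,G} → run G
t=11: ready={E,F,G} → run G
t=12: ready={E,F,G} → run G
t=13: ready={E,F} → run E
t=14: ready={E,F} → run E
t=15: ready={E,F} → run E
t=16: ready={F} → run F
t=17: ready={F} → run F

context switches = 3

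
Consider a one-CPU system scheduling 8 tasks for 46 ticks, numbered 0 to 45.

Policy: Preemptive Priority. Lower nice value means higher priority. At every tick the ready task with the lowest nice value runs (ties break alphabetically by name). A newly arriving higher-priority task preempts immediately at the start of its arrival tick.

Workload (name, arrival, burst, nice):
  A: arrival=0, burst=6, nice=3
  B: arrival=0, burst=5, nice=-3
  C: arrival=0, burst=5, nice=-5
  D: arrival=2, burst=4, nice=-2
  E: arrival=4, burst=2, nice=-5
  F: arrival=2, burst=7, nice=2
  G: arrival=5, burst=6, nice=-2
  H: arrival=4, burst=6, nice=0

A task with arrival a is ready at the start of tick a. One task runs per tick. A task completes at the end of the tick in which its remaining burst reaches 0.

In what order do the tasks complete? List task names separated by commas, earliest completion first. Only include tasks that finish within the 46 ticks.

completion order = C, E, B, D, G, H, F, A

t=0: ready={A,B,C} → run C
t=1: ready={A,B,C} → run C
t=2: ready={A,B,C,D,F} → run C
t=3: ready={A,B,C,D,F} → run C
t=4: ready={A,B,C,D,E,F,H} → run C
t=5: ready={A,B,D,E,F,G,H} → run E
t=6: ready={A,B,D,E,F,G,H} → run E
t=7: ready={A,B,D,F,G,H} → run B
t=8: ready={A,B,D,F,G,H} → run B
t=9: ready={A,B,D,F,G,H} → run B
t=10: ready={A,B,D,F,G,H} → run B
t=11: ready={A,B,D,F,G,H} → run B
t=12: ready={A,D,F,G,H} → run D
t=13: ready={A,D,F,G,H} → run D
t=14: ready={A,D,F,G,H} → run D
t=15: ready={A,D,F,G,H} → run D
t=16: ready={A,F,G,H} → run G
t=17: ready={A,F,G,H} → run G
t=18: ready={A,F,G,H} → run G
t=19: ready={A,F,G,H} → run G
t=20: ready={A,F,G,H} → run G
t=21: ready={A,F,G,H} → run G
t=22: ready={A,F,H} → run H
t=23: ready={A,F,H} → run H
t=24: ready={A,F,H} → run H
t=25: ready={A,F,H} → run H
t=26: ready={A,F,H} → run H
t=27: ready={A,F,H} → run H
t=28: ready={A,F} → run F
t=29: ready={A,F} → run F
t=30: ready={A,F} → run F
t=31: ready={A,F} → run F
t=32: ready={A,F} → run F
t=33: ready={A,F} → run F
t=34: ready={A,F} → run F
t=35: ready={A} → run A
t=36: ready={A} → run A
t=37: ready={A} → run A
t=38: ready={A} → run A
t=39: ready={A} → run A
t=40: ready={A} → run A
t=41: (idle)
t=42: (idle)
t=43: (idle)
t=44: (idle)
t=45: (idle)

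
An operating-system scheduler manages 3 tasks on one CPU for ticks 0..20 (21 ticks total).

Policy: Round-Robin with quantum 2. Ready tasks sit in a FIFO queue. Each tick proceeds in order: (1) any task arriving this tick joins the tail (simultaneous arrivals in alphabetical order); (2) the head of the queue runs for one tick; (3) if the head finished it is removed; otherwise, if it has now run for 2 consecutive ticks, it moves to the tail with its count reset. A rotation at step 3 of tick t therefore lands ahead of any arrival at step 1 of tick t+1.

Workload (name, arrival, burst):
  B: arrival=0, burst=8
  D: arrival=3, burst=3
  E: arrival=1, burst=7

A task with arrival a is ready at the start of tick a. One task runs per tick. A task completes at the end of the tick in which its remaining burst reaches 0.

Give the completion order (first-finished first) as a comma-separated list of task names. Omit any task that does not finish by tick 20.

completion order = D, B, E

t=0: queue=[B] q_used=0 → run B
t=1: queue=[B,E] q_used=1 → run B
t=2: queue=[E,B] q_used=0 → run E
t=3: queue=[E,B,D] q_used=1 → run E
t=4: queue=[B,D,E] q_used=0 → run B
t=5: queue=[B,D,E] q_used=1 → run B
t=6: queue=[D,E,B] q_used=0 → run D
t=7: queue=[D,E,B] q_used=1 → run D
t=8: queue=[E,B,D] q_used=0 → run E
t=9: queue=[E,B,D] q_used=1 → run E
t=10: queue=[B,D,E] q_used=0 → run B
t=11: queue=[B,D,E] q_used=1 → run B
t=12: queue=[D,E,B] q_used=0 → run D
t=13: queue=[E,B] q_used=0 → run E
t=14: queue=[E,B] q_used=1 → run E
t=15: queue=[B,E] q_used=0 → run B
t=16: queue=[B,E] q_used=1 → run B
t=17: queue=[E] q_used=0 → run E
t=18: (idle)
t=19: (idle)
t=20: (idle)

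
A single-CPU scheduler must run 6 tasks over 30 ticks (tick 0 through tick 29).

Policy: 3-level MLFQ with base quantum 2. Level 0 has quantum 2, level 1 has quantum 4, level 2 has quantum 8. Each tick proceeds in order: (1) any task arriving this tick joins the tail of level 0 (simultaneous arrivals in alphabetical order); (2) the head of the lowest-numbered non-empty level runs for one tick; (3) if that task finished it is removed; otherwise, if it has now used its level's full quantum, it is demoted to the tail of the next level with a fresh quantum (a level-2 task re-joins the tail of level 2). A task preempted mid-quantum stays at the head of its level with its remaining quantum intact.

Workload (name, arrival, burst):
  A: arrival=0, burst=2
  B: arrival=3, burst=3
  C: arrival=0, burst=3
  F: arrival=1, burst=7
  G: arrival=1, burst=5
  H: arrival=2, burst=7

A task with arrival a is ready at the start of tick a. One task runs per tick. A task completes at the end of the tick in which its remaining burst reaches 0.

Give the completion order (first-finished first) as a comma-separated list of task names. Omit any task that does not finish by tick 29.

t=0: L0/L1/L2 = AC/-/- → run A
t=1: L0/L1/L2 = ACFG/-/- → run A
t=2: L0/L1/L2 = CFGH/-/- → run C
t=3: L0/L1/L2 = CFGHB/-/- → run C
t=4: L0/L1/L2 = FGHB/C/- → run F
t=5: L0/L1/L2 = FGHB/C/- → run F
t=6: L0/L1/L2 = GHB/CF/- → run G
t=7: L0/L1/L2 = GHB/CF/- → run G
t=8: L0/L1/L2 = HB/CFG/- → run H
t=9: L0/L1/L2 = HB/CFG/- → run H
t=10: L0/L1/L2 = B/CFGH/- → run B
t=11: L0/L1/L2 = B/CFGH/- → run B
t=12: L0/L1/L2 = -/CFGHB/- → run C
t=13: L0/L1/L2 = -/FGHB/- → run F
t=14: L0/L1/L2 = -/FGHB/- → run F
t=15: L0/L1/L2 = -/FGHB/- → run F
t=16: L0/L1/L2 = -/FGHB/- → run F
t=17: L0/L1/L2 = -/GHB/F → run G
t=18: L0/L1/L2 = -/GHB/F → run G
t=19: L0/L1/L2 = -/GHB/F → run G
t=20: L0/L1/L2 = -/HB/F → run H
t=21: L0/L1/L2 = -/HB/F → run H
t=22: L0/L1/L2 = -/HB/F → run H
t=23: L0/L1/L2 = -/HB/F → run H
t=24: L0/L1/L2 = -/B/FH → run B
t=25: L0/L1/L2 = -/-/FH → run F
t=26: L0/L1/L2 = -/-/H → run H
t=27: (idle)
t=28: (idle)
t=29: (idle)

completion order = A, C, G, B, F, H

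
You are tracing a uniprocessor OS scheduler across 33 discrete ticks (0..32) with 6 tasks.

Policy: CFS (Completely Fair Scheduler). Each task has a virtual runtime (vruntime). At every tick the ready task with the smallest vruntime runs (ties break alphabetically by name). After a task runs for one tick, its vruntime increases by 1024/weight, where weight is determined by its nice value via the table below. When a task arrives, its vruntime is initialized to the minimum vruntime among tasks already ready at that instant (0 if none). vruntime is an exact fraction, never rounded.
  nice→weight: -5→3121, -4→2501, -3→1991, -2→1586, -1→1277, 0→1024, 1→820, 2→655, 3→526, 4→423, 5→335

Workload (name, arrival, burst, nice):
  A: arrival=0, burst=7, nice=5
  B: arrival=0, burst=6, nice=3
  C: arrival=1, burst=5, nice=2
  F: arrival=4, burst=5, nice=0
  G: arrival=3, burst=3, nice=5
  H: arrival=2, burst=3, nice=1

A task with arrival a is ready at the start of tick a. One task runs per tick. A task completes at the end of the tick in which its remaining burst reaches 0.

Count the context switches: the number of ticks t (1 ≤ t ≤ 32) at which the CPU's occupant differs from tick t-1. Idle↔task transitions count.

context switches = 27

t=0: vr[A=0 B=0] → run A
t=1: vr[A=1024/335 B=0 C=0] → run B
t=2: vr[A=1024/335 B=512/263 C=0 H=0] → run C
t=3: vr[A=1024/335 B=512/263 C=1024/655 G=0 H=0] → run G
t=4: vr[A=1024/335 B=512/263 C=1024/655 F=0 G=1024/335 H=0] → run F
t=5: vr[A=1024/335 B=512/263 C=1024/655 F=1 G=1024/335 H=0] → run H
t=6: vr[A=1024/335 B=512/263 C=1024/655 F=1 G=1024/335 H=256/205] → run F
t=7: vr[A=1024/335 B=512/263 C=1024/655 F=2 G=1024/335 H=256/205] → run H
t=8: vr[A=1024/335 B=512/263 C=1024/655 F=2 G=1024/335 H=512/205] → run C
t=9: vr[A=1024/335 B=512/263 C=2048/655 F=2 G=1024/335 H=512/205] → run B
t=10: vr[A=1024/335 B=1024/263 C=2048/655 F=2 G=1024/335 H=512/205] → run F
t=11: vr[A=1024/335 B=1024/263 C=2048/655 F=3 G=1024/335 H=512/205] → run H
t=12: vr[A=1024/335 B=1024/263 C=2048/655 F=3 G=1024/335] → run F
t=13: vr[A=1024/335 B=1024/263 C=2048/655 F=4 G=1024/335] → run A
t=14: vr[A=2048/335 B=1024/263 C=2048/655 F=4 G=1024/335] → run G
t=15: vr[A=2048/335 B=1024/263 C=2048/655 F=4 G=2048/335] → run C
t=16: vr[A=2048/335 B=1024/263 C=3072/655 F=4 G=2048/335] → run B
t=17: vr[A=2048/335 B=1536/263 C=3072/655 F=4 G=2048/335] → run F
t=18: vr[A=2048/335 B=1536/263 C=3072/655 G=2048/335] → run C
t=19: vr[A=2048/335 B=1536/263 C=4096/655 G=2048/335] → run B
t=20: vr[A=2048/335 B=2048/263 C=4096/655 G=2048/335] → run A
t=21: vr[A=3072/335 B=2048/263 C=4096/655 G=2048/335] → run G
t=22: vr[A=3072/335 B=2048/263 C=4096/655] → run C
t=23: vr[A=3072/335 B=2048/263] → run B
t=24: vr[A=3072/335 B=2560/263] → run A
t=25: vr[A=4096/335 B=2560/263] → run B
t=26: vr[A=4096/335] → run A
t=27: vr[A=1024/67] → run A
t=28: vr[A=6144/335] → run A
t=29: (idle)
t=30: (idle)
t=31: (idle)
t=32: (idle)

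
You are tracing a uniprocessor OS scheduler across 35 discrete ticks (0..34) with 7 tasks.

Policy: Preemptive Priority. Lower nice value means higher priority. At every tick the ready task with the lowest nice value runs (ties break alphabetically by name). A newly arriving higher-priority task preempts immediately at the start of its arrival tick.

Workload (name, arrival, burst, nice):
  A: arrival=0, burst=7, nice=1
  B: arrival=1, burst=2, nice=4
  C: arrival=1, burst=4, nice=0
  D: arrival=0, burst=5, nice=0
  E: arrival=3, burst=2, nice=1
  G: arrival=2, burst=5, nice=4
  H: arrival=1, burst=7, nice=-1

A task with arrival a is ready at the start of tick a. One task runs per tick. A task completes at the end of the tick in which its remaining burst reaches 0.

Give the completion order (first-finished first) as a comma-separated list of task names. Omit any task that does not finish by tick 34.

t=0: ready={A,D} → run D
t=1: ready={A,B,C,D,H} → run H
t=2: ready={A,B,C,D,G,H} → run H
t=3: ready={A,B,C,D,E,G,H} → run H
t=4: ready={A,B,C,D,E,G,H} → run H
t=5: ready={A,B,C,D,E,G,H} → run H
t=6: ready={A,B,C,D,E,G,H} → run H
t=7: ready={A,B,C,D,E,G,H} → run H
t=8: ready={A,B,C,D,E,G} → run C
t=9: ready={A,B,C,D,E,G} → run C
t=10: ready={A,B,C,D,E,G} → run C
t=11: ready={A,B,C,D,E,G} → run C
t=12: ready={A,B,D,E,G} → run D
t=13: ready={A,B,D,E,G} → run D
t=14: ready={A,B,D,E,G} → run D
t=15: ready={A,B,D,E,G} → run D
t=16: ready={A,B,E,G} → run A
t=17: ready={A,B,E,G} → run A
t=18: ready={A,B,E,G} → run A
t=19: ready={A,B,E,G} → run A
t=20: ready={A,B,E,G} → run A
t=21: ready={A,B,E,G} → run A
t=22: ready={A,B,E,G} → run A
t=23: ready={B,E,G} → run E
t=24: ready={B,E,G} → run E
t=25: ready={B,G} → run B
t=26: ready={B,G} → run B
t=27: ready={G} → run G
t=28: ready={G} → run G
t=29: ready={G} → run G
t=30: ready={G} → run G
t=31: ready={G} → run G
t=32: (idle)
t=33: (idle)
t=34: (idle)

completion order = H, C, D, A, E, B, G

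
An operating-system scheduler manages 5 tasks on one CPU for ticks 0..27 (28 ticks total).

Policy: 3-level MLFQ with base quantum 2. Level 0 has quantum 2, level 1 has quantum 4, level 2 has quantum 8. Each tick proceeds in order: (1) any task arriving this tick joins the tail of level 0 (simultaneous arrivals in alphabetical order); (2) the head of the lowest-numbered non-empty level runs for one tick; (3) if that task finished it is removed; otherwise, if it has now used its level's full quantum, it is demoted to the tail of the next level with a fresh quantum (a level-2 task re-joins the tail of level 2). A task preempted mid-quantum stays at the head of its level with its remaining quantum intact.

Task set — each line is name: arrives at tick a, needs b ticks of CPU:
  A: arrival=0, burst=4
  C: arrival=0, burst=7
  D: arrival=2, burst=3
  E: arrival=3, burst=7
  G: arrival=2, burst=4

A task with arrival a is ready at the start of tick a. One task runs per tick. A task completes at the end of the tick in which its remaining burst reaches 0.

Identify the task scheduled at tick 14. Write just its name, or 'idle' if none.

running at tick 14 = C

t=0: L0/L1/L2 = AC/-/- → run A
t=1: L0/L1/L2 = AC/-/- → run A
t=2: L0/L1/L2 = CDG/A/- → run C
t=3: L0/L1/L2 = CDGE/A/- → run C
t=4: L0/L1/L2 = DGE/AC/- → run D
t=5: L0/L1/L2 = DGE/AC/- → run D
t=6: L0/L1/L2 = GE/ACD/- → run G
t=7: L0/L1/L2 = GE/ACD/- → run G
t=8: L0/L1/L2 = E/ACDG/- → run E
t=9: L0/L1/L2 = E/ACDG/- → run E
t=10: L0/L1/L2 = -/ACDGE/- → run A
t=11: L0/L1/L2 = -/ACDGE/- → run A
t=12: L0/L1/L2 = -/CDGE/- → run C
t=13: L0/L1/L2 = -/CDGE/- → run C
t=14: L0/L1/L2 = -/CDGE/- → run C
t=15: L0/L1/L2 = -/CDGE/- → run C
t=16: L0/L1/L2 = -/DGE/C → run D
t=17: L0/L1/L2 = -/GE/C → run G
t=18: L0/L1/L2 = -/GE/C → run G
t=19: L0/L1/L2 = -/E/C → run E
t=20: L0/L1/L2 = -/E/C → run E
t=21: L0/L1/L2 = -/E/C → run E
t=22: L0/L1/L2 = -/E/C → run E
t=23: L0/L1/L2 = -/-/CE → run C
t=24: L0/L1/L2 = -/-/E → run E
t=25: (idle)
t=26: (idle)
t=27: (idle)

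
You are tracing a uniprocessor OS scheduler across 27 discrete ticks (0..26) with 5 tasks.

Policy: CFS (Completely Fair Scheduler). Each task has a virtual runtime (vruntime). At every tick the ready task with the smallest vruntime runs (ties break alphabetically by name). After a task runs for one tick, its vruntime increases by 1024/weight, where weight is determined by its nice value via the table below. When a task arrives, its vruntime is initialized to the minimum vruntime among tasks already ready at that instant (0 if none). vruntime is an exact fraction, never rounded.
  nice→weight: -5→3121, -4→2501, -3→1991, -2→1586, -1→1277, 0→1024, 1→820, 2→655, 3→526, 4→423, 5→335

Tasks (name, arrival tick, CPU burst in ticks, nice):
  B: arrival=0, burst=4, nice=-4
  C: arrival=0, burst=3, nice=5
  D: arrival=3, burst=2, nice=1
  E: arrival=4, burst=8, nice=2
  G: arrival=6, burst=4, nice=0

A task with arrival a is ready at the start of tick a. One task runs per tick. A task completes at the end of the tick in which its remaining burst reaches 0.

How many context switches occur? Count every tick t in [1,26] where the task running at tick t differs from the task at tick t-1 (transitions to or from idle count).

t=0: vr[B=0 C=0] → run B
t=1: vr[B=1024/2501 C=0] → run C
t=2: vr[B=1024/2501 C=1024/335] → run B
t=3: vr[B=2048/2501 C=1024/335 D=2048/2501] → run B
t=4: vr[B=3072/2501 C=1024/335 D=2048/2501 E=2048/2501] → run D
t=5: vr[B=3072/2501 C=1024/335 D=25856/12505 E=2048/2501] → run E
t=6: vr[B=3072/2501 C=1024/335 D=25856/12505 E=3902464/1638155 G=3072/2501] → run B
t=7: vr[C=1024/335 D=25856/12505 E=3902464/1638155 G=3072/2501] → run G
t=8: vr[C=1024/335 D=25856/12505 E=3902464/1638155 G=5573/2501] → run D
t=9: vr[C=1024/335 E=3902464/1638155 G=5573/2501] → run G
t=10: vr[C=1024/335 E=3902464/1638155 G=8074/2501] → run E
t=11: vr[C=1024/335 E=6463488/1638155 G=8074/2501] → run C
t=12: vr[C=2048/335 E=6463488/1638155 G=8074/2501] → run G
t=13: vr[C=2048/335 E=6463488/1638155 G=10575/2501] → run E
t=14: vr[C=2048/335 E=9024512/1638155 G=10575/2501] → run G
t=15: vr[C=2048/335 E=9024512/1638155] → run E
t=16: vr[C=2048/335 E=11585536/1638155] → run C
t=17: vr[E=11585536/1638155] → run E
t=18: vr[E=2829312/327631] → run E
t=19: vr[E=16707584/1638155] → run E
t=20: vr[E=19268608/1638155] → run E
t=21: (idle)
t=22: (idle)
t=23: (idle)
t=24: (idle)
t=25: (idle)
t=26: (idle)

context switches = 17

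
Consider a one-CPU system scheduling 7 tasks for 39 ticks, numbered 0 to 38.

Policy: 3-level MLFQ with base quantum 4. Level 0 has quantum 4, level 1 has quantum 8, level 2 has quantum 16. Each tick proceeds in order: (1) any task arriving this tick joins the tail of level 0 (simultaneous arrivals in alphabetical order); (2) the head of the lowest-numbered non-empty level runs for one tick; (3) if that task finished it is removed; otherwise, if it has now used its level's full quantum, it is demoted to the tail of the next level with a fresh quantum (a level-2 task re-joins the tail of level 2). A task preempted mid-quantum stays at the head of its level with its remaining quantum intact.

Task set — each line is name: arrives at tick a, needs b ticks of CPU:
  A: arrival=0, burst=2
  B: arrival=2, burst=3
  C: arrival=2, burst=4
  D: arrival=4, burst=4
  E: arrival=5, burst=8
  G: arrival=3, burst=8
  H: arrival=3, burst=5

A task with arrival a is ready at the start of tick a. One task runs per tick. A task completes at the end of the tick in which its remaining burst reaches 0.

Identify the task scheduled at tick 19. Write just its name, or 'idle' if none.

running at tick 19 = D

t=0: L0/L1/L2 = A/-/- → run A
t=1: L0/L1/L2 = A/-/- → run A
t=2: L0/L1/L2 = BC/-/- → run B
t=3: L0/L1/L2 = BCGH/-/- → run B
t=4: L0/L1/L2 = BCGHD/-/- → run B
t=5: L0/L1/L2 = CGHDE/-/- → run C
t=6: L0/L1/L2 = CGHDE/-/- → run C
t=7: L0/L1/L2 = CGHDE/-/- → run C
t=8: L0/L1/L2 = CGHDE/-/- → run C
t=9: L0/L1/L2 = GHDE/-/- → run G
t=10: L0/L1/L2 = GHDE/-/- → run G
t=11: L0/L1/L2 = GHDE/-/- → run G
t=12: L0/L1/L2 = GHDE/-/- → run G
t=13: L0/L1/L2 = HDE/G/- → run H
t=14: L0/L1/L2 = HDE/G/- → run H
t=15: L0/L1/L2 = HDE/G/- → run H
t=16: L0/L1/L2 = HDE/G/- → run H
t=17: L0/L1/L2 = DE/GH/- → run D
t=18: L0/L1/L2 = DE/GH/- → run D
t=19: L0/L1/L2 = DE/GH/- → run D
t=20: L0/L1/L2 = DE/GH/- → run D
t=21: L0/L1/L2 = E/GH/- → run E
t=22: L0/L1/L2 = E/GH/- → run E
t=23: L0/L1/L2 = E/GH/- → run E
t=24: L0/L1/L2 = E/GH/- → run E
t=25: L0/L1/L2 = -/GHE/- → run G
t=26: L0/L1/L2 = -/GHE/- → run G
t=27: L0/L1/L2 = -/GHE/- → run G
t=28: L0/L1/L2 = -/GHE/- → run G
t=29: L0/L1/L2 = -/HE/- → run H
t=30: L0/L1/L2 = -/E/- → run E
t=31: L0/L1/L2 = -/E/- → run E
t=32: L0/L1/L2 = -/E/- → run E
t=33: L0/L1/L2 = -/E/- → run E
t=34: (idle)
t=35: (idle)
t=36: (idle)
t=37: (idle)
t=38: (idle)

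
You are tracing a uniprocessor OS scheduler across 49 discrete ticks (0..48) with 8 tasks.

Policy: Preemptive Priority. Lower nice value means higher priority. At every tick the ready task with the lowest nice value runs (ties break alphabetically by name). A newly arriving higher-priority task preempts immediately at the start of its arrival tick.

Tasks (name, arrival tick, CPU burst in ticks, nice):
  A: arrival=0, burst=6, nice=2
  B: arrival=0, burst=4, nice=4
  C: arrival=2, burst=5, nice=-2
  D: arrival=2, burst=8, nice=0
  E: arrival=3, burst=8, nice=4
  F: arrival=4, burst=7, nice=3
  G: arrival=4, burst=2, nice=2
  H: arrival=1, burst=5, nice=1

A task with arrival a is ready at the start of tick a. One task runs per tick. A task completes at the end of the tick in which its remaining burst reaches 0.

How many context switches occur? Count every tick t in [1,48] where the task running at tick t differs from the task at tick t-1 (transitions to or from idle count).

t=0: ready={A,B} → run A
t=1: ready={A,B,H} → run H
t=2: ready={A,B,C,D,H} → run C
t=3: ready={A,B,C,D,E,H} → run C
t=4: ready={A,B,C,D,E,F,G,H} → run C
t=5: ready={A,B,C,D,E,F,G,H} → run C
t=6: ready={A,B,C,D,E,F,G,H} → run C
t=7: ready={A,B,D,E,F,G,H} → run D
t=8: ready={A,B,D,E,F,G,H} → run D
t=9: ready={A,B,D,E,F,G,H} → run D
t=10: ready={A,B,D,E,F,G,H} → run D
t=11: ready={A,B,D,E,F,G,H} → run D
t=12: ready={A,B,D,E,F,G,H} → run D
t=13: ready={A,B,D,E,F,G,H} → run D
t=14: ready={A,B,D,E,F,G,H} → run D
t=15: ready={A,B,E,F,G,H} → run H
t=16: ready={A,B,E,F,G,H} → run H
t=17: ready={A,B,E,F,G,H} → run H
t=18: ready={A,B,E,F,G,H} → run H
t=19: ready={A,B,E,F,G} → run A
t=20: ready={A,B,E,F,G} → run A
t=21: ready={A,B,E,F,G} → run A
t=22: ready={A,B,E,F,G} → run A
t=23: ready={A,B,E,F,G} → run A
t=24: ready={B,E,F,G} → run G
t=25: ready={B,E,F,G} → run G
t=26: ready={B,E,F} → run F
t=27: ready={B,E,F} → run F
t=28: ready={B,E,F} → run F
t=29: ready={B,E,F} → run F
t=30: ready={B,E,F} → run F
t=31: ready={B,E,F} → run F
t=32: ready={B,E,F} → run F
t=33: ready={B,E} → run B
t=34: ready={B,E} → run B
t=35: ready={B,E} → run B
t=36: ready={B,E} → run B
t=37: ready={E} → run E
t=38: ready={E} → run E
t=39: ready={E} → run E
t=40: ready={E} → run E
t=41: ready={E} → run E
t=42: ready={E} → run E
t=43: ready={E} → run E
t=44: ready={E} → run E
t=45: (idle)
t=46: (idle)
t=47: (idle)
t=48: (idle)

context switches = 10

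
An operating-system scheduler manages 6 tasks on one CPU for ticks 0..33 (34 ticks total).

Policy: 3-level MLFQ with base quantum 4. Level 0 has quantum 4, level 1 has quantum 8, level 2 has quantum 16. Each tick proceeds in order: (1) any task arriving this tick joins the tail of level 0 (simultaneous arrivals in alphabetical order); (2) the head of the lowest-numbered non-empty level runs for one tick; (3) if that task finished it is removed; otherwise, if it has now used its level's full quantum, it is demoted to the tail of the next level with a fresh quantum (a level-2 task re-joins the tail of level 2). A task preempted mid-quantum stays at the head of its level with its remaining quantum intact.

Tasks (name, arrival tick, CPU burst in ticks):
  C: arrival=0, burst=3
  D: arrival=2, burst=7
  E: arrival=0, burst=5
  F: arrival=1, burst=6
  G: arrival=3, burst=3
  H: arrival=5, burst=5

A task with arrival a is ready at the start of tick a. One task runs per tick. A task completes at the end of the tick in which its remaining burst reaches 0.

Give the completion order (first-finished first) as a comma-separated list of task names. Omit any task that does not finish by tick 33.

completion order = C, G, E, F, D, H

t=0: L0/L1/L2 = CE/-/- → run C
t=1: L0/L1/L2 = CEF/-/- → run C
t=2: L0/L1/L2 = CEFD/-/- → run C
t=3: L0/L1/L2 = EFDG/-/- → run E
t=4: L0/L1/L2 = EFDG/-/- → run E
t=5: L0/L1/L2 = EFDGH/-/- → run E
t=6: L0/L1/L2 = EFDGH/-/- → run E
t=7: L0/L1/L2 = FDGH/E/- → run F
t=8: L0/L1/L2 = FDGH/E/- → run F
t=9: L0/L1/L2 = FDGH/E/- → run F
t=10: L0/L1/L2 = FDGH/E/- → run F
t=11: L0/L1/L2 = DGH/EF/- → run D
t=12: L0/L1/L2 = DGH/EF/- → run D
t=13: L0/L1/L2 = DGH/EF/- → run D
t=14: L0/L1/L2 = DGH/EF/- → run D
t=15: L0/L1/L2 = GH/EFD/- → run G
t=16: L0/L1/L2 = GH/EFD/- → run G
t=17: L0/L1/L2 = GH/EFD/- → run G
t=18: L0/L1/L2 = H/EFD/- → run H
t=19: L0/L1/L2 = H/EFD/- → run H
t=20: L0/L1/L2 = H/EFD/- → run H
t=21: L0/L1/L2 = H/EFD/- → run H
t=22: L0/L1/L2 = -/EFDH/- → run E
t=23: L0/L1/L2 = -/FDH/- → run F
t=24: L0/L1/L2 = -/FDH/- → run F
t=25: L0/L1/L2 = -/DH/- → run D
t=26: L0/L1/L2 = -/DH/- → run D
t=27: L0/L1/L2 = -/DH/- → run D
t=28: L0/L1/L2 = -/H/- → run H
t=29: (idle)
t=30: (idle)
t=31: (idle)
t=32: (idle)
t=33: (idle)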